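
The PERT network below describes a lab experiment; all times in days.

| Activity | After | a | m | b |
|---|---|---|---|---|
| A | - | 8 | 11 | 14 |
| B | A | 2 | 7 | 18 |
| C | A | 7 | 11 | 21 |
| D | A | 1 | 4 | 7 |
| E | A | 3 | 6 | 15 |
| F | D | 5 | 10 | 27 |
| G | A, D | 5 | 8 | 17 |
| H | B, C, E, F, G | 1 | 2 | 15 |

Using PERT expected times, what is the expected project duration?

31 days

te_A = (8 + 4·11 + 14)/6 = 66/6 = 11
te_B = (2 + 4·7 + 18)/6 = 48/6 = 8
te_C = (7 + 4·11 + 21)/6 = 72/6 = 12
te_D = (1 + 4·4 + 7)/6 = 24/6 = 4
te_E = (3 + 4·6 + 15)/6 = 42/6 = 7
te_F = (5 + 4·10 + 27)/6 = 72/6 = 12
te_G = (5 + 4·8 + 17)/6 = 54/6 = 9
te_H = (1 + 4·2 + 15)/6 = 24/6 = 4

Forward pass:
ES_A = 0; EF_A = 11
ES_B = 11; EF_B = 11+8 = 19
ES_C = 11; EF_C = 11+12 = 23
ES_D = 11; EF_D = 11+4 = 15
ES_E = 11; EF_E = 11+7 = 18
ES_F = 15; EF_F = 15+12 = 27
ES_G = max(EF_A=11, EF_D=15) = 15; EF_G = 15+9 = 24
ES_H = max(EF_B=19, EF_C=23, EF_E=18, EF_F=27, EF_G=24) = 27; EF_H = 27+4 = 31
Expected project duration μ = 31 days. Critical path: A → D → F → H.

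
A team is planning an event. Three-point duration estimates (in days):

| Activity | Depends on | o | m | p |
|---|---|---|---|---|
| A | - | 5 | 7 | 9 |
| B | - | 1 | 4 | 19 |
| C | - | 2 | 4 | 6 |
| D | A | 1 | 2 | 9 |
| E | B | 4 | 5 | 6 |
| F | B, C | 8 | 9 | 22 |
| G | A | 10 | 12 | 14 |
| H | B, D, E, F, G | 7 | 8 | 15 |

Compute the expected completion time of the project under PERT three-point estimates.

28 days

te_A = (5 + 4·7 + 9)/6 = 42/6 = 7
te_B = (1 + 4·4 + 19)/6 = 36/6 = 6
te_C = (2 + 4·4 + 6)/6 = 24/6 = 4
te_D = (1 + 4·2 + 9)/6 = 18/6 = 3
te_E = (4 + 4·5 + 6)/6 = 30/6 = 5
te_F = (8 + 4·9 + 22)/6 = 66/6 = 11
te_G = (10 + 4·12 + 14)/6 = 72/6 = 12
te_H = (7 + 4·8 + 15)/6 = 54/6 = 9

Forward pass:
ES_A = 0; EF_A = 7
ES_B = 0; EF_B = 6
ES_C = 0; EF_C = 4
ES_D = 7; EF_D = 7+3 = 10
ES_E = 6; EF_E = 6+5 = 11
ES_F = max(EF_B=6, EF_C=4) = 6; EF_F = 6+11 = 17
ES_G = 7; EF_G = 7+12 = 19
ES_H = max(EF_B=6, EF_D=10, EF_E=11, EF_F=17, EF_G=19) = 19; EF_H = 19+9 = 28
Expected project duration μ = 28 days. Critical path: A → G → H.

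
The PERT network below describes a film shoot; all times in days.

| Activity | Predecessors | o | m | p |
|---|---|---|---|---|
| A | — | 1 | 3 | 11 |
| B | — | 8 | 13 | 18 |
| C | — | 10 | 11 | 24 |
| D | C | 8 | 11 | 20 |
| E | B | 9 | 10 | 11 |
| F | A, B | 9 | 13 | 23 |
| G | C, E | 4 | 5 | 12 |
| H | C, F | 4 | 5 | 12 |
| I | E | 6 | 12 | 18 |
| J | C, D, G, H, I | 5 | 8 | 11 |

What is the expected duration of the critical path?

te_A = (1 + 4·3 + 11)/6 = 24/6 = 4
te_B = (8 + 4·13 + 18)/6 = 78/6 = 13
te_C = (10 + 4·11 + 24)/6 = 78/6 = 13
te_D = (8 + 4·11 + 20)/6 = 72/6 = 12
te_E = (9 + 4·10 + 11)/6 = 60/6 = 10
te_F = (9 + 4·13 + 23)/6 = 84/6 = 14
te_G = (4 + 4·5 + 12)/6 = 36/6 = 6
te_H = (4 + 4·5 + 12)/6 = 36/6 = 6
te_I = (6 + 4·12 + 18)/6 = 72/6 = 12
te_J = (5 + 4·8 + 11)/6 = 48/6 = 8

Forward pass:
ES_A = 0; EF_A = 4
ES_B = 0; EF_B = 13
ES_C = 0; EF_C = 13
ES_D = 13; EF_D = 13+12 = 25
ES_E = 13; EF_E = 13+10 = 23
ES_F = max(EF_A=4, EF_B=13) = 13; EF_F = 13+14 = 27
ES_G = max(EF_C=13, EF_E=23) = 23; EF_G = 23+6 = 29
ES_H = max(EF_C=13, EF_F=27) = 27; EF_H = 27+6 = 33
ES_I = 23; EF_I = 23+12 = 35
ES_J = max(EF_C=13, EF_D=25, EF_G=29, EF_H=33, EF_I=35) = 35; EF_J = 35+8 = 43
Expected project duration μ = 43 days. Critical path: B → E → I → J.

43 days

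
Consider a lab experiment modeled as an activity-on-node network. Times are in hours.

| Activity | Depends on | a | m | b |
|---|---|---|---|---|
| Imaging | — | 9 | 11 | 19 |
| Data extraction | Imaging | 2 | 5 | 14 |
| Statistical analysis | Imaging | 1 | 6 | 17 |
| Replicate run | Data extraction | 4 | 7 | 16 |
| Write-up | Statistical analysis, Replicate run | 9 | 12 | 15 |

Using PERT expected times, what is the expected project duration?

38 hours

te_Imaging = (9 + 4·11 + 19)/6 = 72/6 = 12
te_Data extraction = (2 + 4·5 + 14)/6 = 36/6 = 6
te_Statistical analysis = (1 + 4·6 + 17)/6 = 42/6 = 7
te_Replicate run = (4 + 4·7 + 16)/6 = 48/6 = 8
te_Write-up = (9 + 4·12 + 15)/6 = 72/6 = 12

Forward pass:
ES_Imaging = 0; EF_Imaging = 12
ES_Data extraction = 12; EF_Data extraction = 12+6 = 18
ES_Statistical analysis = 12; EF_Statistical analysis = 12+7 = 19
ES_Replicate run = 18; EF_Replicate run = 18+8 = 26
ES_Write-up = max(EF_Statistical analysis=19, EF_Replicate run=26) = 26; EF_Write-up = 26+12 = 38
Expected project duration μ = 38 hours. Critical path: Imaging → Data extraction → Replicate run → Write-up.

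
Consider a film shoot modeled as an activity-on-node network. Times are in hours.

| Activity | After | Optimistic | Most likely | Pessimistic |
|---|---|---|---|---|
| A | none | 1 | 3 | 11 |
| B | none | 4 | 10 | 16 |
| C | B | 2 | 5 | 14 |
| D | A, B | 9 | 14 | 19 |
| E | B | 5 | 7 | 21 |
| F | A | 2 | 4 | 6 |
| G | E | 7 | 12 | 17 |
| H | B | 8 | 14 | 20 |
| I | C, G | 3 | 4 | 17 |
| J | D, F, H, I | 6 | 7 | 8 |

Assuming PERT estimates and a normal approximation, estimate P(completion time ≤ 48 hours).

0.818

te_A = (1 + 4·3 + 11)/6 = 24/6 = 4; σ²_A = ((11−1)/6)² = 2.778
te_B = (4 + 4·10 + 16)/6 = 60/6 = 10; σ²_B = ((16−4)/6)² = 4.000
te_C = (2 + 4·5 + 14)/6 = 36/6 = 6; σ²_C = ((14−2)/6)² = 4.000
te_D = (9 + 4·14 + 19)/6 = 84/6 = 14; σ²_D = ((19−9)/6)² = 2.778
te_E = (5 + 4·7 + 21)/6 = 54/6 = 9; σ²_E = ((21−5)/6)² = 7.111
te_F = (2 + 4·4 + 6)/6 = 24/6 = 4; σ²_F = ((6−2)/6)² = 0.444
te_G = (7 + 4·12 + 17)/6 = 72/6 = 12; σ²_G = ((17−7)/6)² = 2.778
te_H = (8 + 4·14 + 20)/6 = 84/6 = 14; σ²_H = ((20−8)/6)² = 4.000
te_I = (3 + 4·4 + 17)/6 = 36/6 = 6; σ²_I = ((17−3)/6)² = 5.444
te_J = (6 + 4·7 + 8)/6 = 42/6 = 7; σ²_J = ((8−6)/6)² = 0.111

Forward pass:
ES_A = 0; EF_A = 4
ES_B = 0; EF_B = 10
ES_C = 10; EF_C = 10+6 = 16
ES_D = max(EF_A=4, EF_B=10) = 10; EF_D = 10+14 = 24
ES_E = 10; EF_E = 10+9 = 19
ES_F = 4; EF_F = 4+4 = 8
ES_G = 19; EF_G = 19+12 = 31
ES_H = 10; EF_H = 10+14 = 24
ES_I = max(EF_C=16, EF_G=31) = 31; EF_I = 31+6 = 37
ES_J = max(EF_D=24, EF_F=8, EF_H=24, EF_I=37) = 37; EF_J = 37+7 = 44
Expected project duration μ = 44 hours. Critical path: B → E → G → I → J.

Variance along critical path = 4.000 + 7.111 + 2.778 + 5.444 + 0.111 = 19.444; σ = √19.444 = 4.410 hours.
Z = (48 − 44) / 4.410 = 0.907
P(T ≤ 48) = Φ(0.907) ≈ 0.818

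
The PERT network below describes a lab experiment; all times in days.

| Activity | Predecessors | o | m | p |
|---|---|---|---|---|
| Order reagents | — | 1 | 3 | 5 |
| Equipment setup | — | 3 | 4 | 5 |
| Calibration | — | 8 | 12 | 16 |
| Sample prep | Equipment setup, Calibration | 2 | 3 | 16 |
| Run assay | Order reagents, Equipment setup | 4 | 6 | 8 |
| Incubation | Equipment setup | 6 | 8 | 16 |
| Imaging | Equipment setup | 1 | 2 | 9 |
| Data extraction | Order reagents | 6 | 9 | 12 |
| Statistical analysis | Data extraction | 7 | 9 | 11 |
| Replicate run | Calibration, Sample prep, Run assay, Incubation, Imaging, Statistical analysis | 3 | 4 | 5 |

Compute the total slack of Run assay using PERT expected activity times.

te_Order reagents = (1 + 4·3 + 5)/6 = 18/6 = 3
te_Equipment setup = (3 + 4·4 + 5)/6 = 24/6 = 4
te_Calibration = (8 + 4·12 + 16)/6 = 72/6 = 12
te_Sample prep = (2 + 4·3 + 16)/6 = 30/6 = 5
te_Run assay = (4 + 4·6 + 8)/6 = 36/6 = 6
te_Incubation = (6 + 4·8 + 16)/6 = 54/6 = 9
te_Imaging = (1 + 4·2 + 9)/6 = 18/6 = 3
te_Data extraction = (6 + 4·9 + 12)/6 = 54/6 = 9
te_Statistical analysis = (7 + 4·9 + 11)/6 = 54/6 = 9
te_Replicate run = (3 + 4·4 + 5)/6 = 24/6 = 4

Forward pass:
ES_Order reagents = 0; EF_Order reagents = 3
ES_Equipment setup = 0; EF_Equipment setup = 4
ES_Calibration = 0; EF_Calibration = 12
ES_Sample prep = max(EF_Equipment setup=4, EF_Calibration=12) = 12; EF_Sample prep = 12+5 = 17
ES_Run assay = max(EF_Order reagents=3, EF_Equipment setup=4) = 4; EF_Run assay = 4+6 = 10
ES_Incubation = 4; EF_Incubation = 4+9 = 13
ES_Imaging = 4; EF_Imaging = 4+3 = 7
ES_Data extraction = 3; EF_Data extraction = 3+9 = 12
ES_Statistical analysis = 12; EF_Statistical analysis = 12+9 = 21
ES_Replicate run = max(EF_Calibration=12, EF_Sample prep=17, EF_Run assay=10, EF_Incubation=13, EF_Imaging=7, EF_Statistical analysis=21) = 21; EF_Replicate run = 21+4 = 25
Expected project duration μ = 25 days. Critical path: Order reagents → Data extraction → Statistical analysis → Replicate run.

Backward pass:
LF_Replicate run = 25; LS_Replicate run = 25−4 = 21
LF_Statistical analysis = LS_Replicate run = 21; LS_Statistical analysis = 21−9 = 12
LF_Data extraction = LS_Statistical analysis = 12; LS_Data extraction = 12−9 = 3
LF_Imaging = LS_Replicate run = 21; LS_Imaging = 21−3 = 18
LF_Incubation = LS_Replicate run = 21; LS_Incubation = 21−9 = 12
LF_Run assay = LS_Replicate run = 21; LS_Run assay = 21−6 = 15
LF_Sample prep = LS_Replicate run = 21; LS_Sample prep = 21−5 = 16
LF_Calibration = min(LS_Sample prep=16, LS_Replicate run=21) = 16; LS_Calibration = 16−12 = 4
LF_Equipment setup = min(LS_Sample prep=16, LS_Run assay=15, LS_Incubation=12, LS_Imaging=18) = 12; LS_Equipment setup = 12−4 = 8
LF_Order reagents = min(LS_Run assay=15, LS_Data extraction=3) = 3; LS_Order reagents = 3−3 = 0
Slack_Run assay = LS_Run assay − ES_Run assay = 15 − 4 = 11

11 days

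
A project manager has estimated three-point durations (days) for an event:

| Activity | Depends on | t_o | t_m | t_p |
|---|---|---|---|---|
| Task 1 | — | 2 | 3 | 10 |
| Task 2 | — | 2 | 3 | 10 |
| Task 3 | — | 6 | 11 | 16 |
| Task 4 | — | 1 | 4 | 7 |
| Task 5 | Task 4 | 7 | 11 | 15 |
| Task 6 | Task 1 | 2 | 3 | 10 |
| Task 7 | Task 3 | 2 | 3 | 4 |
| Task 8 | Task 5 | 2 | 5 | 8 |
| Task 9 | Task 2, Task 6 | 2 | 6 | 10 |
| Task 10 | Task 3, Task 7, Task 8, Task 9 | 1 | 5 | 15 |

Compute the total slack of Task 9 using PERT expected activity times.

te_Task 1 = (2 + 4·3 + 10)/6 = 24/6 = 4
te_Task 2 = (2 + 4·3 + 10)/6 = 24/6 = 4
te_Task 3 = (6 + 4·11 + 16)/6 = 66/6 = 11
te_Task 4 = (1 + 4·4 + 7)/6 = 24/6 = 4
te_Task 5 = (7 + 4·11 + 15)/6 = 66/6 = 11
te_Task 6 = (2 + 4·3 + 10)/6 = 24/6 = 4
te_Task 7 = (2 + 4·3 + 4)/6 = 18/6 = 3
te_Task 8 = (2 + 4·5 + 8)/6 = 30/6 = 5
te_Task 9 = (2 + 4·6 + 10)/6 = 36/6 = 6
te_Task 10 = (1 + 4·5 + 15)/6 = 36/6 = 6

Forward pass:
ES_Task 1 = 0; EF_Task 1 = 4
ES_Task 2 = 0; EF_Task 2 = 4
ES_Task 3 = 0; EF_Task 3 = 11
ES_Task 4 = 0; EF_Task 4 = 4
ES_Task 5 = 4; EF_Task 5 = 4+11 = 15
ES_Task 6 = 4; EF_Task 6 = 4+4 = 8
ES_Task 7 = 11; EF_Task 7 = 11+3 = 14
ES_Task 8 = 15; EF_Task 8 = 15+5 = 20
ES_Task 9 = max(EF_Task 2=4, EF_Task 6=8) = 8; EF_Task 9 = 8+6 = 14
ES_Task 10 = max(EF_Task 3=11, EF_Task 7=14, EF_Task 8=20, EF_Task 9=14) = 20; EF_Task 10 = 20+6 = 26
Expected project duration μ = 26 days. Critical path: Task 4 → Task 5 → Task 8 → Task 10.

Backward pass:
LF_Task 10 = 26; LS_Task 10 = 26−6 = 20
LF_Task 9 = LS_Task 10 = 20; LS_Task 9 = 20−6 = 14
LF_Task 8 = LS_Task 10 = 20; LS_Task 8 = 20−5 = 15
LF_Task 7 = LS_Task 10 = 20; LS_Task 7 = 20−3 = 17
LF_Task 6 = LS_Task 9 = 14; LS_Task 6 = 14−4 = 10
LF_Task 5 = LS_Task 8 = 15; LS_Task 5 = 15−11 = 4
LF_Task 4 = LS_Task 5 = 4; LS_Task 4 = 4−4 = 0
LF_Task 3 = min(LS_Task 7=17, LS_Task 10=20) = 17; LS_Task 3 = 17−11 = 6
LF_Task 2 = LS_Task 9 = 14; LS_Task 2 = 14−4 = 10
LF_Task 1 = LS_Task 6 = 10; LS_Task 1 = 10−4 = 6
Slack_Task 9 = LS_Task 9 − ES_Task 9 = 14 − 8 = 6

6 days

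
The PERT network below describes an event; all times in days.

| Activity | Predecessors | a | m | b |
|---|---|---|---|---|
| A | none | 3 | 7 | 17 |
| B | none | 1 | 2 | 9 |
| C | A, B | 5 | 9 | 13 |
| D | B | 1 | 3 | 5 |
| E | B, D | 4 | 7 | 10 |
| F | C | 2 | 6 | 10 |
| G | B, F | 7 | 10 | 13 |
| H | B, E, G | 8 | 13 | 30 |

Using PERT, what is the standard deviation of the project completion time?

4.84 days

te_A = (3 + 4·7 + 17)/6 = 48/6 = 8; σ²_A = ((17−3)/6)² = 5.444
te_B = (1 + 4·2 + 9)/6 = 18/6 = 3; σ²_B = ((9−1)/6)² = 1.778
te_C = (5 + 4·9 + 13)/6 = 54/6 = 9; σ²_C = ((13−5)/6)² = 1.778
te_D = (1 + 4·3 + 5)/6 = 18/6 = 3; σ²_D = ((5−1)/6)² = 0.444
te_E = (4 + 4·7 + 10)/6 = 42/6 = 7; σ²_E = ((10−4)/6)² = 1.000
te_F = (2 + 4·6 + 10)/6 = 36/6 = 6; σ²_F = ((10−2)/6)² = 1.778
te_G = (7 + 4·10 + 13)/6 = 60/6 = 10; σ²_G = ((13−7)/6)² = 1.000
te_H = (8 + 4·13 + 30)/6 = 90/6 = 15; σ²_H = ((30−8)/6)² = 13.444

Forward pass:
ES_A = 0; EF_A = 8
ES_B = 0; EF_B = 3
ES_C = max(EF_A=8, EF_B=3) = 8; EF_C = 8+9 = 17
ES_D = 3; EF_D = 3+3 = 6
ES_E = max(EF_B=3, EF_D=6) = 6; EF_E = 6+7 = 13
ES_F = 17; EF_F = 17+6 = 23
ES_G = max(EF_B=3, EF_F=23) = 23; EF_G = 23+10 = 33
ES_H = max(EF_B=3, EF_E=13, EF_G=33) = 33; EF_H = 33+15 = 48
Expected project duration μ = 48 days. Critical path: A → C → F → G → H.

Variance along critical path = 5.444 + 1.778 + 1.778 + 1.000 + 13.444 = 23.444
σ = √23.444 = 4.842 days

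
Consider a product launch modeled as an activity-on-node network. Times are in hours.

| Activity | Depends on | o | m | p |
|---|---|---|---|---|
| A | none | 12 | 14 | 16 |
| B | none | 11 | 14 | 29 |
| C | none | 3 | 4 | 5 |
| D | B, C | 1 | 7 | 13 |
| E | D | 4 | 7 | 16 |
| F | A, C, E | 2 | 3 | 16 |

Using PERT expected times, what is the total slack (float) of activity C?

te_A = (12 + 4·14 + 16)/6 = 84/6 = 14
te_B = (11 + 4·14 + 29)/6 = 96/6 = 16
te_C = (3 + 4·4 + 5)/6 = 24/6 = 4
te_D = (1 + 4·7 + 13)/6 = 42/6 = 7
te_E = (4 + 4·7 + 16)/6 = 48/6 = 8
te_F = (2 + 4·3 + 16)/6 = 30/6 = 5

Forward pass:
ES_A = 0; EF_A = 14
ES_B = 0; EF_B = 16
ES_C = 0; EF_C = 4
ES_D = max(EF_B=16, EF_C=4) = 16; EF_D = 16+7 = 23
ES_E = 23; EF_E = 23+8 = 31
ES_F = max(EF_A=14, EF_C=4, EF_E=31) = 31; EF_F = 31+5 = 36
Expected project duration μ = 36 hours. Critical path: B → D → E → F.

Backward pass:
LF_F = 36; LS_F = 36−5 = 31
LF_E = LS_F = 31; LS_E = 31−8 = 23
LF_D = LS_E = 23; LS_D = 23−7 = 16
LF_C = min(LS_D=16, LS_F=31) = 16; LS_C = 16−4 = 12
LF_B = LS_D = 16; LS_B = 16−16 = 0
LF_A = LS_F = 31; LS_A = 31−14 = 17
Slack_C = LS_C − ES_C = 12 − 0 = 12

12 hours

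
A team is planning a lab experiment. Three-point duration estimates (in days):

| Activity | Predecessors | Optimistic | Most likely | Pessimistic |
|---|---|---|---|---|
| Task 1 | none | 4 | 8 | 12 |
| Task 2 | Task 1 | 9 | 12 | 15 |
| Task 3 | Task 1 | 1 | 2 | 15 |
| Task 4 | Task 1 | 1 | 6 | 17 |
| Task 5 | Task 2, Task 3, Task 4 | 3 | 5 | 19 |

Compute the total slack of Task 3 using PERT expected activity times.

te_Task 1 = (4 + 4·8 + 12)/6 = 48/6 = 8
te_Task 2 = (9 + 4·12 + 15)/6 = 72/6 = 12
te_Task 3 = (1 + 4·2 + 15)/6 = 24/6 = 4
te_Task 4 = (1 + 4·6 + 17)/6 = 42/6 = 7
te_Task 5 = (3 + 4·5 + 19)/6 = 42/6 = 7

Forward pass:
ES_Task 1 = 0; EF_Task 1 = 8
ES_Task 2 = 8; EF_Task 2 = 8+12 = 20
ES_Task 3 = 8; EF_Task 3 = 8+4 = 12
ES_Task 4 = 8; EF_Task 4 = 8+7 = 15
ES_Task 5 = max(EF_Task 2=20, EF_Task 3=12, EF_Task 4=15) = 20; EF_Task 5 = 20+7 = 27
Expected project duration μ = 27 days. Critical path: Task 1 → Task 2 → Task 5.

Backward pass:
LF_Task 5 = 27; LS_Task 5 = 27−7 = 20
LF_Task 4 = LS_Task 5 = 20; LS_Task 4 = 20−7 = 13
LF_Task 3 = LS_Task 5 = 20; LS_Task 3 = 20−4 = 16
LF_Task 2 = LS_Task 5 = 20; LS_Task 2 = 20−12 = 8
LF_Task 1 = min(LS_Task 2=8, LS_Task 3=16, LS_Task 4=13) = 8; LS_Task 1 = 8−8 = 0
Slack_Task 3 = LS_Task 3 − ES_Task 3 = 16 − 8 = 8

8 days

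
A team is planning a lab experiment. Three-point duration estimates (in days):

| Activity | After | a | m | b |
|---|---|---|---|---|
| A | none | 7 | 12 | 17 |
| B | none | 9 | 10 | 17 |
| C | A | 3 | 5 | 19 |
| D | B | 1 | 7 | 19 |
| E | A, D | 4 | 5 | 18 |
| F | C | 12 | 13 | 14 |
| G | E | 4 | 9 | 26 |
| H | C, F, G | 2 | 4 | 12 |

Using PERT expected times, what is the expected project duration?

te_A = (7 + 4·12 + 17)/6 = 72/6 = 12
te_B = (9 + 4·10 + 17)/6 = 66/6 = 11
te_C = (3 + 4·5 + 19)/6 = 42/6 = 7
te_D = (1 + 4·7 + 19)/6 = 48/6 = 8
te_E = (4 + 4·5 + 18)/6 = 42/6 = 7
te_F = (12 + 4·13 + 14)/6 = 78/6 = 13
te_G = (4 + 4·9 + 26)/6 = 66/6 = 11
te_H = (2 + 4·4 + 12)/6 = 30/6 = 5

Forward pass:
ES_A = 0; EF_A = 12
ES_B = 0; EF_B = 11
ES_C = 12; EF_C = 12+7 = 19
ES_D = 11; EF_D = 11+8 = 19
ES_E = max(EF_A=12, EF_D=19) = 19; EF_E = 19+7 = 26
ES_F = 19; EF_F = 19+13 = 32
ES_G = 26; EF_G = 26+11 = 37
ES_H = max(EF_C=19, EF_F=32, EF_G=37) = 37; EF_H = 37+5 = 42
Expected project duration μ = 42 days. Critical path: B → D → E → G → H.

42 days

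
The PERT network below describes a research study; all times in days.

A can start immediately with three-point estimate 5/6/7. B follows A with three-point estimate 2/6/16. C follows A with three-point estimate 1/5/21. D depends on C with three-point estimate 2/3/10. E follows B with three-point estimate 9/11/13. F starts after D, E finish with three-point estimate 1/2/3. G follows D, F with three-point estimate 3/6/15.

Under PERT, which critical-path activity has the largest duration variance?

B

te_A = (5 + 4·6 + 7)/6 = 36/6 = 6; σ²_A = ((7−5)/6)² = 0.111
te_B = (2 + 4·6 + 16)/6 = 42/6 = 7; σ²_B = ((16−2)/6)² = 5.444
te_C = (1 + 4·5 + 21)/6 = 42/6 = 7; σ²_C = ((21−1)/6)² = 11.111
te_D = (2 + 4·3 + 10)/6 = 24/6 = 4; σ²_D = ((10−2)/6)² = 1.778
te_E = (9 + 4·11 + 13)/6 = 66/6 = 11; σ²_E = ((13−9)/6)² = 0.444
te_F = (1 + 4·2 + 3)/6 = 12/6 = 2; σ²_F = ((3−1)/6)² = 0.111
te_G = (3 + 4·6 + 15)/6 = 42/6 = 7; σ²_G = ((15−3)/6)² = 4.000

Forward pass:
ES_A = 0; EF_A = 6
ES_B = 6; EF_B = 6+7 = 13
ES_C = 6; EF_C = 6+7 = 13
ES_D = 13; EF_D = 13+4 = 17
ES_E = 13; EF_E = 13+11 = 24
ES_F = max(EF_D=17, EF_E=24) = 24; EF_F = 24+2 = 26
ES_G = max(EF_D=17, EF_F=26) = 26; EF_G = 26+7 = 33
Expected project duration μ = 33 days. Critical path: A → B → E → F → G.

Variances on critical path: σ²_A=0.111, σ²_B=5.444, σ²_E=0.444, σ²_F=0.111, σ²_G=4.000.
Largest is σ²_B = 5.444.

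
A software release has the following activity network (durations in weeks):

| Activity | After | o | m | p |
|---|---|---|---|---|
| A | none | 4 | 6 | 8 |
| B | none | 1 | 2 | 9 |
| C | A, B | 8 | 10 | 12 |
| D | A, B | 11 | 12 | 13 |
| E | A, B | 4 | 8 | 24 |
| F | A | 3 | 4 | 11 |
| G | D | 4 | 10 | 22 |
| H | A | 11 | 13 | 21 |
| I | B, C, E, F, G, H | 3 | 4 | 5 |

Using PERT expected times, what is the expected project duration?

te_A = (4 + 4·6 + 8)/6 = 36/6 = 6
te_B = (1 + 4·2 + 9)/6 = 18/6 = 3
te_C = (8 + 4·10 + 12)/6 = 60/6 = 10
te_D = (11 + 4·12 + 13)/6 = 72/6 = 12
te_E = (4 + 4·8 + 24)/6 = 60/6 = 10
te_F = (3 + 4·4 + 11)/6 = 30/6 = 5
te_G = (4 + 4·10 + 22)/6 = 66/6 = 11
te_H = (11 + 4·13 + 21)/6 = 84/6 = 14
te_I = (3 + 4·4 + 5)/6 = 24/6 = 4

Forward pass:
ES_A = 0; EF_A = 6
ES_B = 0; EF_B = 3
ES_C = max(EF_A=6, EF_B=3) = 6; EF_C = 6+10 = 16
ES_D = max(EF_A=6, EF_B=3) = 6; EF_D = 6+12 = 18
ES_E = max(EF_A=6, EF_B=3) = 6; EF_E = 6+10 = 16
ES_F = 6; EF_F = 6+5 = 11
ES_G = 18; EF_G = 18+11 = 29
ES_H = 6; EF_H = 6+14 = 20
ES_I = max(EF_B=3, EF_C=16, EF_E=16, EF_F=11, EF_G=29, EF_H=20) = 29; EF_I = 29+4 = 33
Expected project duration μ = 33 weeks. Critical path: A → D → G → I.

33 weeks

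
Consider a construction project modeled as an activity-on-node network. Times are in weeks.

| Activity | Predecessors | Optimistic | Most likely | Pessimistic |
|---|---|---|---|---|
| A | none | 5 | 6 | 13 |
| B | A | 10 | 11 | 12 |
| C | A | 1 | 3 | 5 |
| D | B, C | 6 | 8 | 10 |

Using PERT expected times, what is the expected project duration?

te_A = (5 + 4·6 + 13)/6 = 42/6 = 7
te_B = (10 + 4·11 + 12)/6 = 66/6 = 11
te_C = (1 + 4·3 + 5)/6 = 18/6 = 3
te_D = (6 + 4·8 + 10)/6 = 48/6 = 8

Forward pass:
ES_A = 0; EF_A = 7
ES_B = 7; EF_B = 7+11 = 18
ES_C = 7; EF_C = 7+3 = 10
ES_D = max(EF_B=18, EF_C=10) = 18; EF_D = 18+8 = 26
Expected project duration μ = 26 weeks. Critical path: A → B → D.

26 weeks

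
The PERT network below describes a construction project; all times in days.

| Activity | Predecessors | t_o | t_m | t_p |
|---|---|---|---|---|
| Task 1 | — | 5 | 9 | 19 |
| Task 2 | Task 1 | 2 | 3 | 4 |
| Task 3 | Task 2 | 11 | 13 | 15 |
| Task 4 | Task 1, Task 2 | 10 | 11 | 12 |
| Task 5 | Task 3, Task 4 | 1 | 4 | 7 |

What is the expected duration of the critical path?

30 days

te_Task 1 = (5 + 4·9 + 19)/6 = 60/6 = 10
te_Task 2 = (2 + 4·3 + 4)/6 = 18/6 = 3
te_Task 3 = (11 + 4·13 + 15)/6 = 78/6 = 13
te_Task 4 = (10 + 4·11 + 12)/6 = 66/6 = 11
te_Task 5 = (1 + 4·4 + 7)/6 = 24/6 = 4

Forward pass:
ES_Task 1 = 0; EF_Task 1 = 10
ES_Task 2 = 10; EF_Task 2 = 10+3 = 13
ES_Task 3 = 13; EF_Task 3 = 13+13 = 26
ES_Task 4 = max(EF_Task 1=10, EF_Task 2=13) = 13; EF_Task 4 = 13+11 = 24
ES_Task 5 = max(EF_Task 3=26, EF_Task 4=24) = 26; EF_Task 5 = 26+4 = 30
Expected project duration μ = 30 days. Critical path: Task 1 → Task 2 → Task 3 → Task 5.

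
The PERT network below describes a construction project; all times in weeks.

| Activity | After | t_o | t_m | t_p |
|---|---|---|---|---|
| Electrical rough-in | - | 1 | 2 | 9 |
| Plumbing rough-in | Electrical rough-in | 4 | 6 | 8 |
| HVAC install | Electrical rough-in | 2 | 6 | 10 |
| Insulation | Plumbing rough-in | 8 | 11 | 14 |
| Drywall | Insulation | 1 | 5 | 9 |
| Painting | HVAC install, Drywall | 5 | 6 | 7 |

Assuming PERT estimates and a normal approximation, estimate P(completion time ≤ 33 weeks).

0.812

te_Electrical rough-in = (1 + 4·2 + 9)/6 = 18/6 = 3; σ²_Electrical rough-in = ((9−1)/6)² = 1.778
te_Plumbing rough-in = (4 + 4·6 + 8)/6 = 36/6 = 6; σ²_Plumbing rough-in = ((8−4)/6)² = 0.444
te_HVAC install = (2 + 4·6 + 10)/6 = 36/6 = 6; σ²_HVAC install = ((10−2)/6)² = 1.778
te_Insulation = (8 + 4·11 + 14)/6 = 66/6 = 11; σ²_Insulation = ((14−8)/6)² = 1.000
te_Drywall = (1 + 4·5 + 9)/6 = 30/6 = 5; σ²_Drywall = ((9−1)/6)² = 1.778
te_Painting = (5 + 4·6 + 7)/6 = 36/6 = 6; σ²_Painting = ((7−5)/6)² = 0.111

Forward pass:
ES_Electrical rough-in = 0; EF_Electrical rough-in = 3
ES_Plumbing rough-in = 3; EF_Plumbing rough-in = 3+6 = 9
ES_HVAC install = 3; EF_HVAC install = 3+6 = 9
ES_Insulation = 9; EF_Insulation = 9+11 = 20
ES_Drywall = 20; EF_Drywall = 20+5 = 25
ES_Painting = max(EF_HVAC install=9, EF_Drywall=25) = 25; EF_Painting = 25+6 = 31
Expected project duration μ = 31 weeks. Critical path: Electrical rough-in → Plumbing rough-in → Insulation → Drywall → Painting.

Variance along critical path = 1.778 + 0.444 + 1.000 + 1.778 + 0.111 = 5.111; σ = √5.111 = 2.261 weeks.
Z = (33 − 31) / 2.261 = 0.885
P(T ≤ 33) = Φ(0.885) ≈ 0.812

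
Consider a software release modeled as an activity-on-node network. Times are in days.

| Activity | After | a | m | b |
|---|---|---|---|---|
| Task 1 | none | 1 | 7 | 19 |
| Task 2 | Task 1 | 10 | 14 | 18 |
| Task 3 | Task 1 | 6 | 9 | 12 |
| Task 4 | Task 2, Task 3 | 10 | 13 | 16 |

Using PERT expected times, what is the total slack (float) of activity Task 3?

te_Task 1 = (1 + 4·7 + 19)/6 = 48/6 = 8
te_Task 2 = (10 + 4·14 + 18)/6 = 84/6 = 14
te_Task 3 = (6 + 4·9 + 12)/6 = 54/6 = 9
te_Task 4 = (10 + 4·13 + 16)/6 = 78/6 = 13

Forward pass:
ES_Task 1 = 0; EF_Task 1 = 8
ES_Task 2 = 8; EF_Task 2 = 8+14 = 22
ES_Task 3 = 8; EF_Task 3 = 8+9 = 17
ES_Task 4 = max(EF_Task 2=22, EF_Task 3=17) = 22; EF_Task 4 = 22+13 = 35
Expected project duration μ = 35 days. Critical path: Task 1 → Task 2 → Task 4.

Backward pass:
LF_Task 4 = 35; LS_Task 4 = 35−13 = 22
LF_Task 3 = LS_Task 4 = 22; LS_Task 3 = 22−9 = 13
LF_Task 2 = LS_Task 4 = 22; LS_Task 2 = 22−14 = 8
LF_Task 1 = min(LS_Task 2=8, LS_Task 3=13) = 8; LS_Task 1 = 8−8 = 0
Slack_Task 3 = LS_Task 3 − ES_Task 3 = 13 − 8 = 5

5 days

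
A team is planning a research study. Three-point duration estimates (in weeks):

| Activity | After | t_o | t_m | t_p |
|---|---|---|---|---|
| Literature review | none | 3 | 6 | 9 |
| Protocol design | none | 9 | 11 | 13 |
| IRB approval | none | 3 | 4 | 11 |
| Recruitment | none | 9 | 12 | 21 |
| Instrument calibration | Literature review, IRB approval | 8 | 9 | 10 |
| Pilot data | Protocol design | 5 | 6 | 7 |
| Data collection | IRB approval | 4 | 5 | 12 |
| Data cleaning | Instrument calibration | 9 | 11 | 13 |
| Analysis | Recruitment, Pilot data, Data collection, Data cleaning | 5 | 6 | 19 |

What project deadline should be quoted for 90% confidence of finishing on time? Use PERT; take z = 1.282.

37.4 weeks

te_Literature review = (3 + 4·6 + 9)/6 = 36/6 = 6; σ²_Literature review = ((9−3)/6)² = 1.000
te_Protocol design = (9 + 4·11 + 13)/6 = 66/6 = 11; σ²_Protocol design = ((13−9)/6)² = 0.444
te_IRB approval = (3 + 4·4 + 11)/6 = 30/6 = 5; σ²_IRB approval = ((11−3)/6)² = 1.778
te_Recruitment = (9 + 4·12 + 21)/6 = 78/6 = 13; σ²_Recruitment = ((21−9)/6)² = 4.000
te_Instrument calibration = (8 + 4·9 + 10)/6 = 54/6 = 9; σ²_Instrument calibration = ((10−8)/6)² = 0.111
te_Pilot data = (5 + 4·6 + 7)/6 = 36/6 = 6; σ²_Pilot data = ((7−5)/6)² = 0.111
te_Data collection = (4 + 4·5 + 12)/6 = 36/6 = 6; σ²_Data collection = ((12−4)/6)² = 1.778
te_Data cleaning = (9 + 4·11 + 13)/6 = 66/6 = 11; σ²_Data cleaning = ((13−9)/6)² = 0.444
te_Analysis = (5 + 4·6 + 19)/6 = 48/6 = 8; σ²_Analysis = ((19−5)/6)² = 5.444

Forward pass:
ES_Literature review = 0; EF_Literature review = 6
ES_Protocol design = 0; EF_Protocol design = 11
ES_IRB approval = 0; EF_IRB approval = 5
ES_Recruitment = 0; EF_Recruitment = 13
ES_Instrument calibration = max(EF_Literature review=6, EF_IRB approval=5) = 6; EF_Instrument calibration = 6+9 = 15
ES_Pilot data = 11; EF_Pilot data = 11+6 = 17
ES_Data collection = 5; EF_Data collection = 5+6 = 11
ES_Data cleaning = 15; EF_Data cleaning = 15+11 = 26
ES_Analysis = max(EF_Recruitment=13, EF_Pilot data=17, EF_Data collection=11, EF_Data cleaning=26) = 26; EF_Analysis = 26+8 = 34
Expected project duration μ = 34 weeks. Critical path: Literature review → Instrument calibration → Data cleaning → Analysis.

Variance along critical path = 1.000 + 0.111 + 0.444 + 5.444 = 7.000; σ = 2.646 weeks.
D = μ + z·σ = 34 + 1.282·2.646 = 37.4 weeks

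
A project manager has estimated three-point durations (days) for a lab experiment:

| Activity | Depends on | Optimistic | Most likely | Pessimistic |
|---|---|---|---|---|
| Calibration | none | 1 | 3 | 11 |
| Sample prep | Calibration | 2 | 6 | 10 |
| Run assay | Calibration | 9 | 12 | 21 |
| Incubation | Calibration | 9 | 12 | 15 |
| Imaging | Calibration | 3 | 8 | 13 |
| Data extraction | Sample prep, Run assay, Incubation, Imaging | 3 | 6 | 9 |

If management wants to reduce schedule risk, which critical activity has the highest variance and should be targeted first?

te_Calibration = (1 + 4·3 + 11)/6 = 24/6 = 4; σ²_Calibration = ((11−1)/6)² = 2.778
te_Sample prep = (2 + 4·6 + 10)/6 = 36/6 = 6; σ²_Sample prep = ((10−2)/6)² = 1.778
te_Run assay = (9 + 4·12 + 21)/6 = 78/6 = 13; σ²_Run assay = ((21−9)/6)² = 4.000
te_Incubation = (9 + 4·12 + 15)/6 = 72/6 = 12; σ²_Incubation = ((15−9)/6)² = 1.000
te_Imaging = (3 + 4·8 + 13)/6 = 48/6 = 8; σ²_Imaging = ((13−3)/6)² = 2.778
te_Data extraction = (3 + 4·6 + 9)/6 = 36/6 = 6; σ²_Data extraction = ((9−3)/6)² = 1.000

Forward pass:
ES_Calibration = 0; EF_Calibration = 4
ES_Sample prep = 4; EF_Sample prep = 4+6 = 10
ES_Run assay = 4; EF_Run assay = 4+13 = 17
ES_Incubation = 4; EF_Incubation = 4+12 = 16
ES_Imaging = 4; EF_Imaging = 4+8 = 12
ES_Data extraction = max(EF_Sample prep=10, EF_Run assay=17, EF_Incubation=16, EF_Imaging=12) = 17; EF_Data extraction = 17+6 = 23
Expected project duration μ = 23 days. Critical path: Calibration → Run assay → Data extraction.

Variances on critical path: σ²_Calibration=2.778, σ²_Run assay=4.000, σ²_Data extraction=1.000.
Largest is σ²_Run assay = 4.000.

Run assay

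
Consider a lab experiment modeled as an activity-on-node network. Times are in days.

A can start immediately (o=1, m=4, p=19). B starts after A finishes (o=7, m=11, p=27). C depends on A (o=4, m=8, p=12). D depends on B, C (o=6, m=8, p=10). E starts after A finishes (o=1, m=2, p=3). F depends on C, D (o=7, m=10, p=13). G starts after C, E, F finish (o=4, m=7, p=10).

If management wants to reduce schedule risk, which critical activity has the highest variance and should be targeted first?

B

te_A = (1 + 4·4 + 19)/6 = 36/6 = 6; σ²_A = ((19−1)/6)² = 9.000
te_B = (7 + 4·11 + 27)/6 = 78/6 = 13; σ²_B = ((27−7)/6)² = 11.111
te_C = (4 + 4·8 + 12)/6 = 48/6 = 8; σ²_C = ((12−4)/6)² = 1.778
te_D = (6 + 4·8 + 10)/6 = 48/6 = 8; σ²_D = ((10−6)/6)² = 0.444
te_E = (1 + 4·2 + 3)/6 = 12/6 = 2; σ²_E = ((3−1)/6)² = 0.111
te_F = (7 + 4·10 + 13)/6 = 60/6 = 10; σ²_F = ((13−7)/6)² = 1.000
te_G = (4 + 4·7 + 10)/6 = 42/6 = 7; σ²_G = ((10−4)/6)² = 1.000

Forward pass:
ES_A = 0; EF_A = 6
ES_B = 6; EF_B = 6+13 = 19
ES_C = 6; EF_C = 6+8 = 14
ES_D = max(EF_B=19, EF_C=14) = 19; EF_D = 19+8 = 27
ES_E = 6; EF_E = 6+2 = 8
ES_F = max(EF_C=14, EF_D=27) = 27; EF_F = 27+10 = 37
ES_G = max(EF_C=14, EF_E=8, EF_F=37) = 37; EF_G = 37+7 = 44
Expected project duration μ = 44 days. Critical path: A → B → D → F → G.

Variances on critical path: σ²_A=9.000, σ²_B=11.111, σ²_D=0.444, σ²_F=1.000, σ²_G=1.000.
Largest is σ²_B = 11.111.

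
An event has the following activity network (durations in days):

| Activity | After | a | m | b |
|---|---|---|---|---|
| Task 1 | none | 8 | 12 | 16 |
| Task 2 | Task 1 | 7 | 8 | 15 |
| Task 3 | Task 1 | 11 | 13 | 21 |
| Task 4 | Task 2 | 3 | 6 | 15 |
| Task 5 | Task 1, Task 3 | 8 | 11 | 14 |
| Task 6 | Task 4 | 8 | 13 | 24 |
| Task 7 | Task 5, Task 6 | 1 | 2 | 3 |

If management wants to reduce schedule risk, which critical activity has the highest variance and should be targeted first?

Task 6

te_Task 1 = (8 + 4·12 + 16)/6 = 72/6 = 12; σ²_Task 1 = ((16−8)/6)² = 1.778
te_Task 2 = (7 + 4·8 + 15)/6 = 54/6 = 9; σ²_Task 2 = ((15−7)/6)² = 1.778
te_Task 3 = (11 + 4·13 + 21)/6 = 84/6 = 14; σ²_Task 3 = ((21−11)/6)² = 2.778
te_Task 4 = (3 + 4·6 + 15)/6 = 42/6 = 7; σ²_Task 4 = ((15−3)/6)² = 4.000
te_Task 5 = (8 + 4·11 + 14)/6 = 66/6 = 11; σ²_Task 5 = ((14−8)/6)² = 1.000
te_Task 6 = (8 + 4·13 + 24)/6 = 84/6 = 14; σ²_Task 6 = ((24−8)/6)² = 7.111
te_Task 7 = (1 + 4·2 + 3)/6 = 12/6 = 2; σ²_Task 7 = ((3−1)/6)² = 0.111

Forward pass:
ES_Task 1 = 0; EF_Task 1 = 12
ES_Task 2 = 12; EF_Task 2 = 12+9 = 21
ES_Task 3 = 12; EF_Task 3 = 12+14 = 26
ES_Task 4 = 21; EF_Task 4 = 21+7 = 28
ES_Task 5 = max(EF_Task 1=12, EF_Task 3=26) = 26; EF_Task 5 = 26+11 = 37
ES_Task 6 = 28; EF_Task 6 = 28+14 = 42
ES_Task 7 = max(EF_Task 5=37, EF_Task 6=42) = 42; EF_Task 7 = 42+2 = 44
Expected project duration μ = 44 days. Critical path: Task 1 → Task 2 → Task 4 → Task 6 → Task 7.

Variances on critical path: σ²_Task 1=1.778, σ²_Task 2=1.778, σ²_Task 4=4.000, σ²_Task 6=7.111, σ²_Task 7=0.111.
Largest is σ²_Task 6 = 7.111.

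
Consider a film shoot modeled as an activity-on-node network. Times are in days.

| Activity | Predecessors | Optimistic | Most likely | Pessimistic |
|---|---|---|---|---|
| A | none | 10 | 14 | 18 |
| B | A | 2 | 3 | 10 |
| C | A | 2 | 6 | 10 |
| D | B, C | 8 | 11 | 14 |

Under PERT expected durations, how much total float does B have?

te_A = (10 + 4·14 + 18)/6 = 84/6 = 14
te_B = (2 + 4·3 + 10)/6 = 24/6 = 4
te_C = (2 + 4·6 + 10)/6 = 36/6 = 6
te_D = (8 + 4·11 + 14)/6 = 66/6 = 11

Forward pass:
ES_A = 0; EF_A = 14
ES_B = 14; EF_B = 14+4 = 18
ES_C = 14; EF_C = 14+6 = 20
ES_D = max(EF_B=18, EF_C=20) = 20; EF_D = 20+11 = 31
Expected project duration μ = 31 days. Critical path: A → C → D.

Backward pass:
LF_D = 31; LS_D = 31−11 = 20
LF_C = LS_D = 20; LS_C = 20−6 = 14
LF_B = LS_D = 20; LS_B = 20−4 = 16
LF_A = min(LS_B=16, LS_C=14) = 14; LS_A = 14−14 = 0
Slack_B = LS_B − ES_B = 16 − 14 = 2

2 days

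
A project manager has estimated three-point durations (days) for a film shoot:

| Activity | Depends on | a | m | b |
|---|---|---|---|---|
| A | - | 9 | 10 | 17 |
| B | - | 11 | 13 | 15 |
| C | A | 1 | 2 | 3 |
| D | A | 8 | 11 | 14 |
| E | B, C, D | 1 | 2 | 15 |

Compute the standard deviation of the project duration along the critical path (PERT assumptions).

te_A = (9 + 4·10 + 17)/6 = 66/6 = 11; σ²_A = ((17−9)/6)² = 1.778
te_B = (11 + 4·13 + 15)/6 = 78/6 = 13; σ²_B = ((15−11)/6)² = 0.444
te_C = (1 + 4·2 + 3)/6 = 12/6 = 2; σ²_C = ((3−1)/6)² = 0.111
te_D = (8 + 4·11 + 14)/6 = 66/6 = 11; σ²_D = ((14−8)/6)² = 1.000
te_E = (1 + 4·2 + 15)/6 = 24/6 = 4; σ²_E = ((15−1)/6)² = 5.444

Forward pass:
ES_A = 0; EF_A = 11
ES_B = 0; EF_B = 13
ES_C = 11; EF_C = 11+2 = 13
ES_D = 11; EF_D = 11+11 = 22
ES_E = max(EF_B=13, EF_C=13, EF_D=22) = 22; EF_E = 22+4 = 26
Expected project duration μ = 26 days. Critical path: A → D → E.

Variance along critical path = 1.778 + 1.000 + 5.444 = 8.222
σ = √8.222 = 2.867 days

2.87 days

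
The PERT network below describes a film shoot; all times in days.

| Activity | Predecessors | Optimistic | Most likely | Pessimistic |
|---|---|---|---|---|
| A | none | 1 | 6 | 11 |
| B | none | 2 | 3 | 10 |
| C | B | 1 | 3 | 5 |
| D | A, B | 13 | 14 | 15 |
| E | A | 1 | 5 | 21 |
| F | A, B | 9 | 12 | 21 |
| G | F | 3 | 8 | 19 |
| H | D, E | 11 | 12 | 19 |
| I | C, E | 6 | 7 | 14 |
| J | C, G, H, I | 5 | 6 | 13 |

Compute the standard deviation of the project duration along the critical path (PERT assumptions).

te_A = (1 + 4·6 + 11)/6 = 36/6 = 6; σ²_A = ((11−1)/6)² = 2.778
te_B = (2 + 4·3 + 10)/6 = 24/6 = 4; σ²_B = ((10−2)/6)² = 1.778
te_C = (1 + 4·3 + 5)/6 = 18/6 = 3; σ²_C = ((5−1)/6)² = 0.444
te_D = (13 + 4·14 + 15)/6 = 84/6 = 14; σ²_D = ((15−13)/6)² = 0.111
te_E = (1 + 4·5 + 21)/6 = 42/6 = 7; σ²_E = ((21−1)/6)² = 11.111
te_F = (9 + 4·12 + 21)/6 = 78/6 = 13; σ²_F = ((21−9)/6)² = 4.000
te_G = (3 + 4·8 + 19)/6 = 54/6 = 9; σ²_G = ((19−3)/6)² = 7.111
te_H = (11 + 4·12 + 19)/6 = 78/6 = 13; σ²_H = ((19−11)/6)² = 1.778
te_I = (6 + 4·7 + 14)/6 = 48/6 = 8; σ²_I = ((14−6)/6)² = 1.778
te_J = (5 + 4·6 + 13)/6 = 42/6 = 7; σ²_J = ((13−5)/6)² = 1.778

Forward pass:
ES_A = 0; EF_A = 6
ES_B = 0; EF_B = 4
ES_C = 4; EF_C = 4+3 = 7
ES_D = max(EF_A=6, EF_B=4) = 6; EF_D = 6+14 = 20
ES_E = 6; EF_E = 6+7 = 13
ES_F = max(EF_A=6, EF_B=4) = 6; EF_F = 6+13 = 19
ES_G = 19; EF_G = 19+9 = 28
ES_H = max(EF_D=20, EF_E=13) = 20; EF_H = 20+13 = 33
ES_I = max(EF_C=7, EF_E=13) = 13; EF_I = 13+8 = 21
ES_J = max(EF_C=7, EF_G=28, EF_H=33, EF_I=21) = 33; EF_J = 33+7 = 40
Expected project duration μ = 40 days. Critical path: A → D → H → J.

Variance along critical path = 2.778 + 0.111 + 1.778 + 1.778 = 6.444
σ = √6.444 = 2.539 days

2.54 days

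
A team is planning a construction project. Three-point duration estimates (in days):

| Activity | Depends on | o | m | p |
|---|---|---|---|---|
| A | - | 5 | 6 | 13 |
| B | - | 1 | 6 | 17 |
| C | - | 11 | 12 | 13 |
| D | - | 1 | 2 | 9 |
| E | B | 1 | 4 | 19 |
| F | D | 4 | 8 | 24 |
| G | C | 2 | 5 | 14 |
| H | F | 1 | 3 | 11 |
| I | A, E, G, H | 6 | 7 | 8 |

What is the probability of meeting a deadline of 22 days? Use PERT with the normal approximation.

te_A = (5 + 4·6 + 13)/6 = 42/6 = 7; σ²_A = ((13−5)/6)² = 1.778
te_B = (1 + 4·6 + 17)/6 = 42/6 = 7; σ²_B = ((17−1)/6)² = 7.111
te_C = (11 + 4·12 + 13)/6 = 72/6 = 12; σ²_C = ((13−11)/6)² = 0.111
te_D = (1 + 4·2 + 9)/6 = 18/6 = 3; σ²_D = ((9−1)/6)² = 1.778
te_E = (1 + 4·4 + 19)/6 = 36/6 = 6; σ²_E = ((19−1)/6)² = 9.000
te_F = (4 + 4·8 + 24)/6 = 60/6 = 10; σ²_F = ((24−4)/6)² = 11.111
te_G = (2 + 4·5 + 14)/6 = 36/6 = 6; σ²_G = ((14−2)/6)² = 4.000
te_H = (1 + 4·3 + 11)/6 = 24/6 = 4; σ²_H = ((11−1)/6)² = 2.778
te_I = (6 + 4·7 + 8)/6 = 42/6 = 7; σ²_I = ((8−6)/6)² = 0.111

Forward pass:
ES_A = 0; EF_A = 7
ES_B = 0; EF_B = 7
ES_C = 0; EF_C = 12
ES_D = 0; EF_D = 3
ES_E = 7; EF_E = 7+6 = 13
ES_F = 3; EF_F = 3+10 = 13
ES_G = 12; EF_G = 12+6 = 18
ES_H = 13; EF_H = 13+4 = 17
ES_I = max(EF_A=7, EF_E=13, EF_G=18, EF_H=17) = 18; EF_I = 18+7 = 25
Expected project duration μ = 25 days. Critical path: C → G → I.

Variance along critical path = 0.111 + 4.000 + 0.111 = 4.222; σ = √4.222 = 2.055 days.
Z = (22 − 25) / 2.055 = -1.460
P(T ≤ 22) = Φ(-1.460) ≈ 0.072

0.072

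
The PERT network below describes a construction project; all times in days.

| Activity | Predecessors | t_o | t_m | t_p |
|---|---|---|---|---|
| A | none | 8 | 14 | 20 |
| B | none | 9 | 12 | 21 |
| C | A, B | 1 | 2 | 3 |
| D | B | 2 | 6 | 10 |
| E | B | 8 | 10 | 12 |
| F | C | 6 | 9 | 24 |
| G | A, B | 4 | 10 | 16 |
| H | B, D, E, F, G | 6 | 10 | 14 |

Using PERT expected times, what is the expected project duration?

te_A = (8 + 4·14 + 20)/6 = 84/6 = 14
te_B = (9 + 4·12 + 21)/6 = 78/6 = 13
te_C = (1 + 4·2 + 3)/6 = 12/6 = 2
te_D = (2 + 4·6 + 10)/6 = 36/6 = 6
te_E = (8 + 4·10 + 12)/6 = 60/6 = 10
te_F = (6 + 4·9 + 24)/6 = 66/6 = 11
te_G = (4 + 4·10 + 16)/6 = 60/6 = 10
te_H = (6 + 4·10 + 14)/6 = 60/6 = 10

Forward pass:
ES_A = 0; EF_A = 14
ES_B = 0; EF_B = 13
ES_C = max(EF_A=14, EF_B=13) = 14; EF_C = 14+2 = 16
ES_D = 13; EF_D = 13+6 = 19
ES_E = 13; EF_E = 13+10 = 23
ES_F = 16; EF_F = 16+11 = 27
ES_G = max(EF_A=14, EF_B=13) = 14; EF_G = 14+10 = 24
ES_H = max(EF_B=13, EF_D=19, EF_E=23, EF_F=27, EF_G=24) = 27; EF_H = 27+10 = 37
Expected project duration μ = 37 days. Critical path: A → C → F → H.

37 days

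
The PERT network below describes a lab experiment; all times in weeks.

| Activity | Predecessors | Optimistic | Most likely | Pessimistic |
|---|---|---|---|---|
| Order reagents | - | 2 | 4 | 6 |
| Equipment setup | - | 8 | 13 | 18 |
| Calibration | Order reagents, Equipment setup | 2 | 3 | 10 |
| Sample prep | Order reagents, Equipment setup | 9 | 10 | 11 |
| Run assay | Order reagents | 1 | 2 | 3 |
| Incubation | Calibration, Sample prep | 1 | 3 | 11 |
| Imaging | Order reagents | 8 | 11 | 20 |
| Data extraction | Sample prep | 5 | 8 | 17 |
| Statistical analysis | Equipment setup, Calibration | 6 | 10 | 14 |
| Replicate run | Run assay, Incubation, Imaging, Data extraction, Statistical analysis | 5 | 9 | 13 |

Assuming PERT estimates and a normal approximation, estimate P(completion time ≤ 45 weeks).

te_Order reagents = (2 + 4·4 + 6)/6 = 24/6 = 4; σ²_Order reagents = ((6−2)/6)² = 0.444
te_Equipment setup = (8 + 4·13 + 18)/6 = 78/6 = 13; σ²_Equipment setup = ((18−8)/6)² = 2.778
te_Calibration = (2 + 4·3 + 10)/6 = 24/6 = 4; σ²_Calibration = ((10−2)/6)² = 1.778
te_Sample prep = (9 + 4·10 + 11)/6 = 60/6 = 10; σ²_Sample prep = ((11−9)/6)² = 0.111
te_Run assay = (1 + 4·2 + 3)/6 = 12/6 = 2; σ²_Run assay = ((3−1)/6)² = 0.111
te_Incubation = (1 + 4·3 + 11)/6 = 24/6 = 4; σ²_Incubation = ((11−1)/6)² = 2.778
te_Imaging = (8 + 4·11 + 20)/6 = 72/6 = 12; σ²_Imaging = ((20−8)/6)² = 4.000
te_Data extraction = (5 + 4·8 + 17)/6 = 54/6 = 9; σ²_Data extraction = ((17−5)/6)² = 4.000
te_Statistical analysis = (6 + 4·10 + 14)/6 = 60/6 = 10; σ²_Statistical analysis = ((14−6)/6)² = 1.778
te_Replicate run = (5 + 4·9 + 13)/6 = 54/6 = 9; σ²_Replicate run = ((13−5)/6)² = 1.778

Forward pass:
ES_Order reagents = 0; EF_Order reagents = 4
ES_Equipment setup = 0; EF_Equipment setup = 13
ES_Calibration = max(EF_Order reagents=4, EF_Equipment setup=13) = 13; EF_Calibration = 13+4 = 17
ES_Sample prep = max(EF_Order reagents=4, EF_Equipment setup=13) = 13; EF_Sample prep = 13+10 = 23
ES_Run assay = 4; EF_Run assay = 4+2 = 6
ES_Incubation = max(EF_Calibration=17, EF_Sample prep=23) = 23; EF_Incubation = 23+4 = 27
ES_Imaging = 4; EF_Imaging = 4+12 = 16
ES_Data extraction = 23; EF_Data extraction = 23+9 = 32
ES_Statistical analysis = max(EF_Equipment setup=13, EF_Calibration=17) = 17; EF_Statistical analysis = 17+10 = 27
ES_Replicate run = max(EF_Run assay=6, EF_Incubation=27, EF_Imaging=16, EF_Data extraction=32, EF_Statistical analysis=27) = 32; EF_Replicate run = 32+9 = 41
Expected project duration μ = 41 weeks. Critical path: Equipment setup → Sample prep → Data extraction → Replicate run.

Variance along critical path = 2.778 + 0.111 + 4.000 + 1.778 = 8.667; σ = √8.667 = 2.944 weeks.
Z = (45 − 41) / 2.944 = 1.359
P(T ≤ 45) = Φ(1.359) ≈ 0.913

0.913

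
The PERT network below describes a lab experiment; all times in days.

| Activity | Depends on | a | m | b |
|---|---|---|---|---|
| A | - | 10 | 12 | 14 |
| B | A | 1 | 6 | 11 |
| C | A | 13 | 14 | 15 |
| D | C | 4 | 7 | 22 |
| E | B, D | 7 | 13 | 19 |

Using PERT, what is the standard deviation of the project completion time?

te_A = (10 + 4·12 + 14)/6 = 72/6 = 12; σ²_A = ((14−10)/6)² = 0.444
te_B = (1 + 4·6 + 11)/6 = 36/6 = 6; σ²_B = ((11−1)/6)² = 2.778
te_C = (13 + 4·14 + 15)/6 = 84/6 = 14; σ²_C = ((15−13)/6)² = 0.111
te_D = (4 + 4·7 + 22)/6 = 54/6 = 9; σ²_D = ((22−4)/6)² = 9.000
te_E = (7 + 4·13 + 19)/6 = 78/6 = 13; σ²_E = ((19−7)/6)² = 4.000

Forward pass:
ES_A = 0; EF_A = 12
ES_B = 12; EF_B = 12+6 = 18
ES_C = 12; EF_C = 12+14 = 26
ES_D = 26; EF_D = 26+9 = 35
ES_E = max(EF_B=18, EF_D=35) = 35; EF_E = 35+13 = 48
Expected project duration μ = 48 days. Critical path: A → C → D → E.

Variance along critical path = 0.444 + 0.111 + 9.000 + 4.000 = 13.556
σ = √13.556 = 3.682 days

3.68 days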